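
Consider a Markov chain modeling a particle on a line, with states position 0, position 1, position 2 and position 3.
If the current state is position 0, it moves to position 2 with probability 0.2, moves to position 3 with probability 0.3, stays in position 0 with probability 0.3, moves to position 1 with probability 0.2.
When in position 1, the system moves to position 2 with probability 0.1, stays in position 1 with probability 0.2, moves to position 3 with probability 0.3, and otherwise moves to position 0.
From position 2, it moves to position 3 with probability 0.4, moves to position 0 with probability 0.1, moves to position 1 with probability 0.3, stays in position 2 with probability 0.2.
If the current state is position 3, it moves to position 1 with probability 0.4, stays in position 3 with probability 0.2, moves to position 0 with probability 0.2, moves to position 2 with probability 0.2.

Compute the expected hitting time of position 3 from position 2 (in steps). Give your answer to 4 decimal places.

Let t(s) be the expected number of steps to first reach position 3 from state s, with t(position 3) = 0. Conditioning on the first step:
t(position 0) = 1 + 0.3·t(position 0) + 0.2·t(position 1) + 0.2·t(position 2)
t(position 1) = 1 + 0.4·t(position 0) + 0.2·t(position 1) + 0.1·t(position 2)
t(position 2) = 1 + 0.1·t(position 0) + 0.3·t(position 1) + 0.2·t(position 2)
Solving: t(position 0) = 3.1464, t(position 1) = 3.1776, t(position 2) = 2.8349.
Expected steps from position 2 to position 3: 2.8349.

2.8349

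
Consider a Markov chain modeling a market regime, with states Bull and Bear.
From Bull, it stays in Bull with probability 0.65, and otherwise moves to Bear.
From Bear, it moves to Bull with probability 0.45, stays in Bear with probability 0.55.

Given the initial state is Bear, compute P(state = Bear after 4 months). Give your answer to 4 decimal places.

0.4384

Propagate the distribution vector 4 months from Bear.
After 0 months: (0.0000, 1.0000)
After 1 month: (0.4500, 0.5500)
After 2 months: (0.5400, 0.4600)
After 3 months: (0.5580, 0.4420)
After 4 months: (0.5616, 0.4384)
P(in Bear after 4 months) = 0.4384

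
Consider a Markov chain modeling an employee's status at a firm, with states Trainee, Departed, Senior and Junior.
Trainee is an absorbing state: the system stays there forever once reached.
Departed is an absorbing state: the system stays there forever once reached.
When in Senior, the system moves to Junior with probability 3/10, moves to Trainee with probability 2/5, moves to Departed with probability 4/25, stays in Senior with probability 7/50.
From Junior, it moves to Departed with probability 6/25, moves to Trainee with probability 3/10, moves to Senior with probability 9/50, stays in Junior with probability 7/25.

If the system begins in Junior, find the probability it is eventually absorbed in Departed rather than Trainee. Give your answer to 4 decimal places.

Let h(s) be the probability of absorption at Departed starting from transient state s. Then h(Departed) = 1 and h(Trainee) = 0. By first-step analysis:
h(Senior) = 0.4·0 + 0.16·1 + 0.14·h(Senior) + 0.3·h(Junior)
h(Junior) = 0.3·0 + 0.24·1 + 0.18·h(Senior) + 0.28·h(Junior)
Solving: h(Senior) = 0.3312, h(Junior) = 0.4161.
Starting from Junior, the probability is 0.4161.

0.4161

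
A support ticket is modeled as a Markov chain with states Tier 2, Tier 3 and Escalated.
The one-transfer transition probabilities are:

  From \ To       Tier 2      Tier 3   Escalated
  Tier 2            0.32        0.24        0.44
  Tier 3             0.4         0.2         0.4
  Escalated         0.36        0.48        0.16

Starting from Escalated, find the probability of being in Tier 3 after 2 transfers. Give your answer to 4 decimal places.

Sum over the intermediate state after 1 transfer:
P = P(Escalated→Tier 2)·P(Tier 2→Tier 3) + P(Escalated→Tier 3)·P(Tier 3→Tier 3) + P(Escalated→Escalated)·P(Escalated→Tier 3)
  = 0.36×0.24 + 0.48×0.2 + 0.16×0.48
  = 0.0864 + 0.0960 + 0.0768 = 0.2592

0.2592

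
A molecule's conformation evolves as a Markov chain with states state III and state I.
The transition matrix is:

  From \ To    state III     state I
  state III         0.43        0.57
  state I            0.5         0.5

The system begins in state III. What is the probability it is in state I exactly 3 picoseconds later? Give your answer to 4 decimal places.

0.5329

Propagate the distribution vector 3 picoseconds from state III.
After 0 picoseconds: (1.0000, 0.0000)
After 1 picosecond: (0.4300, 0.5700)
After 2 picoseconds: (0.4699, 0.5301)
After 3 picoseconds: (0.4671, 0.5329)
P(in state I after 3 picoseconds) = 0.5329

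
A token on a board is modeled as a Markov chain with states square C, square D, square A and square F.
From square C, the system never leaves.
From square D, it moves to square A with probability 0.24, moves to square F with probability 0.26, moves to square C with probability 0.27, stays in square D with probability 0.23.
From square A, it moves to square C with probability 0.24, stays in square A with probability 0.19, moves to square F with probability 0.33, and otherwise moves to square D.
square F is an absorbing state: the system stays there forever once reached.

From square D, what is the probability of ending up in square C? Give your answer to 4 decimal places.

0.4881

Let h(s) be the probability of absorption at square C starting from transient state s. Then h(square C) = 1 and h(square F) = 0. By first-step analysis:
h(square D) = 0.27·1 + 0.23·h(square D) + 0.24·h(square A) + 0.26·0
h(square A) = 0.24·1 + 0.24·h(square D) + 0.19·h(square A) + 0.33·0
Solving: h(square D) = 0.4881, h(square A) = 0.4409.
Starting from square D, the probability is 0.4881.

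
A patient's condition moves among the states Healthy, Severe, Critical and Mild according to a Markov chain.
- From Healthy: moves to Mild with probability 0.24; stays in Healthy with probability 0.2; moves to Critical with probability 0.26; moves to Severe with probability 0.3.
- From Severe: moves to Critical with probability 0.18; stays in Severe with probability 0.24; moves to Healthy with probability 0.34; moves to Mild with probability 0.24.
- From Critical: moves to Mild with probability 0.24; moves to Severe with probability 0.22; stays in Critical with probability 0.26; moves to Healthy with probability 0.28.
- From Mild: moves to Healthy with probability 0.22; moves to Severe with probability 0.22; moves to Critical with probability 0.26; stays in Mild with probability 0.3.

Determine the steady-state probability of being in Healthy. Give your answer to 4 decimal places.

0.2587

Let the stationary distribution be π with π = πP and π_1 + π_2 + π_3 + π_4 = 1.
π_1 = 0.2·π_1 + 0.34·π_2 + 0.28·π_3 + 0.22·π_4
π_2 = 0.3·π_1 + 0.24·π_2 + 0.22·π_3 + 0.22·π_4
π_3 = 0.26·π_1 + 0.18·π_2 + 0.26·π_3 + 0.26·π_4
Solving with the normalization constraint gives π = (0.2587, 0.2456, 0.2404, 0.2553).
So the stationary probability of Healthy is 0.2587.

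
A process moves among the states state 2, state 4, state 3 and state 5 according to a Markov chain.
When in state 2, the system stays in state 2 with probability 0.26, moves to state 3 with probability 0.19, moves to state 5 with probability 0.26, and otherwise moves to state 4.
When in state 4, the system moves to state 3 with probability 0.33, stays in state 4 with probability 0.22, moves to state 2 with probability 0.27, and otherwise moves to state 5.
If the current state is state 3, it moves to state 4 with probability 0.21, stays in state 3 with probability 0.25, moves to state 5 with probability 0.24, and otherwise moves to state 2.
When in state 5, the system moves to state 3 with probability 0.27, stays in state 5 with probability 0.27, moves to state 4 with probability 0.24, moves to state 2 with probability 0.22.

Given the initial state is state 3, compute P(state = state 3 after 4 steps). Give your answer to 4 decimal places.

Propagate the distribution vector 4 steps from state 3.
After 0 steps: (0.0000, 0.0000, 1.0000, 0.0000)
After 1 step: (0.3000, 0.2100, 0.2500, 0.2400)
After 2 steps: (0.2625, 0.2433, 0.2536, 0.2406)
After 3 steps: (0.2630, 0.2407, 0.2585, 0.2379)
After 4 steps: (0.2632, 0.2406, 0.2582, 0.2380)
P(in state 3 after 4 steps) = 0.2582

0.2582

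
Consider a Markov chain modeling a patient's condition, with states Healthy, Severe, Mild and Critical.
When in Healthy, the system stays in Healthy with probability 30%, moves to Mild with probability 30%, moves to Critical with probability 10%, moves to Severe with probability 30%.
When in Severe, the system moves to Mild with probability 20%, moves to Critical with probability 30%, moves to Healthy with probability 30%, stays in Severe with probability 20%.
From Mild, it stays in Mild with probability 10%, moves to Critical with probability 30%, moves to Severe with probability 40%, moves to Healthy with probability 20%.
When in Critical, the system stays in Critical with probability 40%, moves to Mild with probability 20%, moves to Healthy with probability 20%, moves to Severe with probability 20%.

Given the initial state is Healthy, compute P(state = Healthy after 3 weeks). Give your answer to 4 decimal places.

Propagate the distribution vector 3 weeks from Healthy.
After 0 weeks: (1.0000, 0.0000, 0.0000, 0.0000)
After 1 week: (0.3000, 0.3000, 0.3000, 0.1000)
After 2 weeks: (0.2600, 0.2900, 0.2000, 0.2500)
After 3 weeks: (0.2550, 0.2660, 0.2060, 0.2730)
P(in Healthy after 3 weeks) = 0.2550

0.2550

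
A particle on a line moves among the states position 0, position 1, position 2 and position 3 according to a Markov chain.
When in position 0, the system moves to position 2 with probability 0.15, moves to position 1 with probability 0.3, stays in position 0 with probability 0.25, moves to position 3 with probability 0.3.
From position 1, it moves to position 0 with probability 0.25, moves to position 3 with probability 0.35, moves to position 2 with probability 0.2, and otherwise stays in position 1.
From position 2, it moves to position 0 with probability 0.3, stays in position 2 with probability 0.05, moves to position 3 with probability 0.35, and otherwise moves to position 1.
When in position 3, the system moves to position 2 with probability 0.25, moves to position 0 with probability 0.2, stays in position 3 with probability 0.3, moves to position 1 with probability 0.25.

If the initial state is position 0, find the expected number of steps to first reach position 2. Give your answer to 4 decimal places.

5.1489

Let t(s) be the expected number of steps to first reach position 2 from state s, with t(position 2) = 0. Conditioning on the first step:
t(position 0) = 1 + 0.25·t(position 0) + 0.3·t(position 1) + 0.3·t(position 3)
t(position 1) = 1 + 0.25·t(position 0) + 0.2·t(position 1) + 0.35·t(position 3)
t(position 3) = 1 + 0.2·t(position 0) + 0.25·t(position 1) + 0.3·t(position 3)
Solving: t(position 0) = 5.1489, t(position 1) = 4.8920, t(position 3) = 4.6468.
Expected steps from position 0 to position 2: 5.1489.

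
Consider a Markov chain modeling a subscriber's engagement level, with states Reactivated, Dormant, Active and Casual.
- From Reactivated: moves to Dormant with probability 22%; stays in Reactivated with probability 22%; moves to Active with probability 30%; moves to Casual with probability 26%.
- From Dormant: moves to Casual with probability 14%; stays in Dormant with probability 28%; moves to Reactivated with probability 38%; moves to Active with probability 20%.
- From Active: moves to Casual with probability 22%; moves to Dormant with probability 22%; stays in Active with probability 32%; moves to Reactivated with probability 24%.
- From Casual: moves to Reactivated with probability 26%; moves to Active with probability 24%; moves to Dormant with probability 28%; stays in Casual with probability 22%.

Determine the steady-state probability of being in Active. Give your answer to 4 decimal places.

0.2679

Let the stationary distribution be π with π = πP and π_1 + π_2 + π_3 + π_4 = 1.
π_1 = 0.22·π_1 + 0.38·π_2 + 0.24·π_3 + 0.26·π_4
π_2 = 0.22·π_1 + 0.28·π_2 + 0.22·π_3 + 0.28·π_4
π_3 = 0.3·π_1 + 0.2·π_2 + 0.32·π_3 + 0.24·π_4
Solving with the normalization constraint gives π = (0.2734, 0.2475, 0.2679, 0.2111).
So the stationary probability of Active is 0.2679.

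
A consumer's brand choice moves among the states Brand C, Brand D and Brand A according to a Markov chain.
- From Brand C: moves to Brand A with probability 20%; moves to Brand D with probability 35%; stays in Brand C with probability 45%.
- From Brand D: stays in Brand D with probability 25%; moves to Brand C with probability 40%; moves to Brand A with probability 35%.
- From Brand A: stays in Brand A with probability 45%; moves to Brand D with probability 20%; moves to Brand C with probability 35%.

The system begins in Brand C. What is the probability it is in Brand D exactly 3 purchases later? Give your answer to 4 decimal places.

0.2761

Propagate the distribution vector 3 purchases from Brand C.
After 0 purchases: (1.0000, 0.0000, 0.0000)
After 1 purchase: (0.4500, 0.3500, 0.2000)
After 2 purchases: (0.4125, 0.2850, 0.3025)
After 3 purchases: (0.4055, 0.2761, 0.3184)
P(in Brand D after 3 purchases) = 0.2761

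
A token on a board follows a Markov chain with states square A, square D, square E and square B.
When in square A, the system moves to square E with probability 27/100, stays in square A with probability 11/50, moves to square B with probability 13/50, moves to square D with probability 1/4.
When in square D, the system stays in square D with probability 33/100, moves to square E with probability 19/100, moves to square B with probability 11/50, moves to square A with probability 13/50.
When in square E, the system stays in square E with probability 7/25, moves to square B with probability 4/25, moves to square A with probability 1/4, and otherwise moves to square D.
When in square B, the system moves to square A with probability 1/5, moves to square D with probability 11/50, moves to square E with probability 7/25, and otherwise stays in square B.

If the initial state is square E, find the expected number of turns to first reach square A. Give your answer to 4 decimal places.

Let t(s) be the expected number of turns to first reach square A from state s, with t(square A) = 0. Conditioning on the first turn:
t(square D) = 1 + 0.33·t(square D) + 0.19·t(square E) + 0.22·t(square B)
t(square E) = 1 + 0.31·t(square D) + 0.28·t(square E) + 0.16·t(square B)
t(square B) = 1 + 0.22·t(square D) + 0.28·t(square E) + 0.3·t(square B)
Solving: t(square D) = 4.0942, t(square E) = 4.1214, t(square B) = 4.3639.
Expected turns from square E to square A: 4.1214.

4.1214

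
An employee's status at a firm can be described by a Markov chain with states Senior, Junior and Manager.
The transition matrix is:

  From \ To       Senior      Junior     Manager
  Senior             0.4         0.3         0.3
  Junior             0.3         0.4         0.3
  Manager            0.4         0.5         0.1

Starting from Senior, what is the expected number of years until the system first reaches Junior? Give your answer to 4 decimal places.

2.8571

Let t(s) be the expected number of years to first reach Junior from state s, with t(Junior) = 0. Conditioning on the first year:
t(Senior) = 1 + 0.4·t(Senior) + 0.3·t(Manager)
t(Manager) = 1 + 0.4·t(Senior) + 0.1·t(Manager)
Solving: t(Senior) = 2.8571, t(Manager) = 2.3810.
Expected years from Senior to Junior: 2.8571.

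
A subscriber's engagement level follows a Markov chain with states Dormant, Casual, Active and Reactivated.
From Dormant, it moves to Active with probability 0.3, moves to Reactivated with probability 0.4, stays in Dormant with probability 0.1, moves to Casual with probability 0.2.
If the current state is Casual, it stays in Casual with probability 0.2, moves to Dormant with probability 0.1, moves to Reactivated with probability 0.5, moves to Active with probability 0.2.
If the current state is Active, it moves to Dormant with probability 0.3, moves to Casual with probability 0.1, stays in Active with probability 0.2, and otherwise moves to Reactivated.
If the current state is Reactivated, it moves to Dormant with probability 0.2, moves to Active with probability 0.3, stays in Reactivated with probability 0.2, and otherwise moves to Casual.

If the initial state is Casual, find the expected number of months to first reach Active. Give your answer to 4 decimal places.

Let t(s) be the expected number of months to first reach Active from state s, with t(Active) = 0. Conditioning on the first month:
t(Dormant) = 1 + 0.1·t(Dormant) + 0.2·t(Casual) + 0.4·t(Reactivated)
t(Casual) = 1 + 0.1·t(Dormant) + 0.2·t(Casual) + 0.5·t(Reactivated)
t(Reactivated) = 1 + 0.2·t(Dormant) + 0.3·t(Casual) + 0.2·t(Reactivated)
Solving: t(Dormant) = 3.6170, t(Casual) = 3.9818, t(Reactivated) = 3.6474.
Expected months from Casual to Active: 3.9818.

3.9818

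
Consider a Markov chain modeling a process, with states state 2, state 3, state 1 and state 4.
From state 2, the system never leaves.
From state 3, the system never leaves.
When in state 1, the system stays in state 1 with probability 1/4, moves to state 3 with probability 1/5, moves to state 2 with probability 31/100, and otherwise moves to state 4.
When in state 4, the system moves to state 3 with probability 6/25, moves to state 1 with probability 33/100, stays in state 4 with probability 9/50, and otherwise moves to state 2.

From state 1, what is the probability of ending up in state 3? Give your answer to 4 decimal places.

Let h(s) be the probability of absorption at state 3 starting from transient state s. Then h(state 3) = 1 and h(state 2) = 0. By first-step analysis:
h(state 1) = 0.31·0 + 0.2·1 + 0.25·h(state 1) + 0.24·h(state 4)
h(state 4) = 0.25·0 + 0.24·1 + 0.33·h(state 1) + 0.18·h(state 4)
Solving: h(state 1) = 0.4136, h(state 4) = 0.4591.
Starting from state 1, the probability is 0.4136.

0.4136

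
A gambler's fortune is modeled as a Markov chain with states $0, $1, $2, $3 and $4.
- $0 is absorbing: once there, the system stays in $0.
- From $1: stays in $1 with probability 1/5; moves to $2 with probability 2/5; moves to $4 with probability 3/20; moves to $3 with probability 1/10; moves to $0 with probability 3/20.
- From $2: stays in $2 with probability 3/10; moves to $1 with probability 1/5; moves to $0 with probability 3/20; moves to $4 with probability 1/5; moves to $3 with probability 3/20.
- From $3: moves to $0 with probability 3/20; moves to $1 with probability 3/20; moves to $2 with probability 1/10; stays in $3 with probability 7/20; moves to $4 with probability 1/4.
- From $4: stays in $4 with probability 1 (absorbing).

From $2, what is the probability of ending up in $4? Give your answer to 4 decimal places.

Let h(s) be the probability of absorption at $4 starting from transient state s. Then h($4) = 1 and h($0) = 0. By first-step analysis:
h($1) = 0.15·0 + 0.2·h($1) + 0.4·h($2) + 0.1·h($3) + 0.15·1
h($2) = 0.15·0 + 0.2·h($1) + 0.3·h($2) + 0.15·h($3) + 0.2·1
h($3) = 0.15·0 + 0.15·h($1) + 0.1·h($2) + 0.35·h($3) + 0.25·1
Solving: h($1) = 0.5476, h($2) = 0.5705, h($3) = 0.5987.
Starting from $2, the probability is 0.5705.

0.5705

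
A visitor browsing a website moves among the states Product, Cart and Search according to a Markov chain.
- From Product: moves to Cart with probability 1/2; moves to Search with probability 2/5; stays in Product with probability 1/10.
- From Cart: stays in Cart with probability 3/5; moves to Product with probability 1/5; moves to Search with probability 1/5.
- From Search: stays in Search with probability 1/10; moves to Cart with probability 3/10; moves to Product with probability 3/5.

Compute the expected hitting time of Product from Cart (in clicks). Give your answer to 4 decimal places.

3.6667

Let t(s) be the expected number of clicks to first reach Product from state s, with t(Product) = 0. Conditioning on the first click:
t(Cart) = 1 + 0.6·t(Cart) + 0.2·t(Search)
t(Search) = 1 + 0.3·t(Cart) + 0.1·t(Search)
Solving: t(Cart) = 3.6667, t(Search) = 2.3333.
Expected clicks from Cart to Product: 3.6667.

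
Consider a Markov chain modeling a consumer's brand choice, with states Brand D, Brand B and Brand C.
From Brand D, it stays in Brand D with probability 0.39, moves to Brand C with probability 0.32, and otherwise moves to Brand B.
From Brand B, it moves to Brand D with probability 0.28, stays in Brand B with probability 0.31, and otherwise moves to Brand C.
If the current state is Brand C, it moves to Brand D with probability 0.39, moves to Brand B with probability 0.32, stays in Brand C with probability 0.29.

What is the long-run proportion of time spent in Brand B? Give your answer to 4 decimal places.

0.3062

Let the stationary distribution be π with π = πP and π_1 + π_2 + π_3 = 1.
π_1 = 0.39·π_1 + 0.28·π_2 + 0.39·π_3
π_2 = 0.29·π_1 + 0.31·π_2 + 0.32·π_3
Solving with the normalization constraint gives π = (0.3563, 0.3062, 0.3374).
So the stationary probability of Brand B is 0.3062.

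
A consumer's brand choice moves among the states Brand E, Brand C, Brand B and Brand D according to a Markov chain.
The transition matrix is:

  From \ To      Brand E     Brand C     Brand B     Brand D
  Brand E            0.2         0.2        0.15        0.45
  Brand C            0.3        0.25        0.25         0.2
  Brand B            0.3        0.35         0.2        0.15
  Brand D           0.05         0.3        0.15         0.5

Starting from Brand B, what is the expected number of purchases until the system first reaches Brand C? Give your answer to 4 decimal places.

3.2900

Let t(s) be the expected number of purchases to first reach Brand C from state s, with t(Brand C) = 0. Conditioning on the first purchase:
t(Brand E) = 1 + 0.2·t(Brand E) + 0.15·t(Brand B) + 0.45·t(Brand D)
t(Brand B) = 1 + 0.3·t(Brand E) + 0.2·t(Brand B) + 0.15·t(Brand D)
t(Brand D) = 1 + 0.05·t(Brand E) + 0.15·t(Brand B) + 0.5·t(Brand D)
Solving: t(Brand E) = 3.7585, t(Brand B) = 3.2900, t(Brand D) = 3.3628.
Expected purchases from Brand B to Brand C: 3.2900.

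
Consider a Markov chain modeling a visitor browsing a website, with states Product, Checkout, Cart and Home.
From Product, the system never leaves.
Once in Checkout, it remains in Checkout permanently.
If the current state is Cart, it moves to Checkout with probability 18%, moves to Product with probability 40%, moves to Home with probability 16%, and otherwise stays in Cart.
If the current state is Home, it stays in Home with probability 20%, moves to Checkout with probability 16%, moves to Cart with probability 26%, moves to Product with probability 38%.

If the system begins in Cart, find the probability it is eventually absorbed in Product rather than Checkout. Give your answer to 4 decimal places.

Let h(s) be the probability of absorption at Product starting from transient state s. Then h(Product) = 1 and h(Checkout) = 0. By first-step analysis:
h(Cart) = 0.4·1 + 0.18·0 + 0.26·h(Cart) + 0.16·h(Home)
h(Home) = 0.38·1 + 0.16·0 + 0.26·h(Cart) + 0.2·h(Home)
Solving: h(Cart) = 0.6919, h(Home) = 0.6999.
Starting from Cart, the probability is 0.6919.

0.6919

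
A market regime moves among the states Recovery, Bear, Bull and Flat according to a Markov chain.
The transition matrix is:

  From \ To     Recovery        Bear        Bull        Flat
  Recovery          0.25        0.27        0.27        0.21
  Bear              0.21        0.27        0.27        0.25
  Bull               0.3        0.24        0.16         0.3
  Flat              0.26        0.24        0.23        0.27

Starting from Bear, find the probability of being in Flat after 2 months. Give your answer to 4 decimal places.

0.2601

Propagate the distribution vector 2 months from Bear.
After 0 months: (0.0000, 1.0000, 0.0000, 0.0000)
After 1 month: (0.2100, 0.2700, 0.2700, 0.2500)
After 2 months: (0.2552, 0.2544, 0.2303, 0.2601)
P(in Flat after 2 months) = 0.2601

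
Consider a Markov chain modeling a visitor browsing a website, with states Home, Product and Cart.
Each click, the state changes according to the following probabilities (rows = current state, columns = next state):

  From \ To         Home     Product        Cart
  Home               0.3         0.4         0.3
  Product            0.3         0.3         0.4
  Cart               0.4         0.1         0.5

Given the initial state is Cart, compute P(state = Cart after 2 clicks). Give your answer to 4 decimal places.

Sum over the intermediate state after 1 click:
P = P(Cart→Home)·P(Home→Cart) + P(Cart→Product)·P(Product→Cart) + P(Cart→Cart)·P(Cart→Cart)
  = 0.4×0.3 + 0.1×0.4 + 0.5×0.5
  = 0.1200 + 0.0400 + 0.2500 = 0.4100

0.4100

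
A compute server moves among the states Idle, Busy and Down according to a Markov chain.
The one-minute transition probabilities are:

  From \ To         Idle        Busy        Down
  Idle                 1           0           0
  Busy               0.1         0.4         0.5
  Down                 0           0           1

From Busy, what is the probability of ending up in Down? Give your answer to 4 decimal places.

0.8333

Let h(s) be the probability of absorption at Down starting from transient state s. Then h(Down) = 1 and h(Idle) = 0. By first-step analysis:
h(Busy) = 0.1·0 + 0.4·h(Busy) + 0.5·1
Solving: h(Busy) = 0.8333.
Starting from Busy, the probability is 0.8333.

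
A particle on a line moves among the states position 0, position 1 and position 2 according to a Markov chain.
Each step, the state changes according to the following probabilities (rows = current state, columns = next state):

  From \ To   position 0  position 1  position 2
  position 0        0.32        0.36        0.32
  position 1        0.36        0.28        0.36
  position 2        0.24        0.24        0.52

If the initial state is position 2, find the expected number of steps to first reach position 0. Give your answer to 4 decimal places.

3.7037

Let t(s) be the expected number of steps to first reach position 0 from state s, with t(position 0) = 0. Conditioning on the first step:
t(position 1) = 1 + 0.28·t(position 1) + 0.36·t(position 2)
t(position 2) = 1 + 0.24·t(position 1) + 0.52·t(position 2)
Solving: t(position 1) = 3.2407, t(position 2) = 3.7037.
Expected steps from position 2 to position 0: 3.7037.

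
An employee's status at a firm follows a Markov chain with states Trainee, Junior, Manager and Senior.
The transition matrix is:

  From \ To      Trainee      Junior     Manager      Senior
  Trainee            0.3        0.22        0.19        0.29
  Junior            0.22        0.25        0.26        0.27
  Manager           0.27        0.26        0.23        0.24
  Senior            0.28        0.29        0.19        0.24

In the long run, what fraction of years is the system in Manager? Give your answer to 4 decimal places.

0.2165

Let the stationary distribution be π with π = πP and π_1 + π_2 + π_3 + π_4 = 1.
π_1 = 0.3·π_1 + 0.22·π_2 + 0.27·π_3 + 0.28·π_4
π_2 = 0.22·π_1 + 0.25·π_2 + 0.26·π_3 + 0.29·π_4
π_3 = 0.19·π_1 + 0.26·π_2 + 0.23·π_3 + 0.19·π_4
Solving with the normalization constraint gives π = (0.2679, 0.2546, 0.2165, 0.2610).
So the stationary probability of Manager is 0.2165.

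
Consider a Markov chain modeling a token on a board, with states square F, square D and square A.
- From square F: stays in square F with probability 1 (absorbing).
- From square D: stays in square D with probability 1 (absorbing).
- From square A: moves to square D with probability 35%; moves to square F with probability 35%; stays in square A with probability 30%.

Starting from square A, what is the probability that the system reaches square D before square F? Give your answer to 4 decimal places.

0.5000

Let h(s) be the probability of absorption at square D starting from transient state s. Then h(square D) = 1 and h(square F) = 0. By first-step analysis:
h(square A) = 0.35·0 + 0.35·1 + 0.3·h(square A)
Solving: h(square A) = 0.5000.
Starting from square A, the probability is 0.5000.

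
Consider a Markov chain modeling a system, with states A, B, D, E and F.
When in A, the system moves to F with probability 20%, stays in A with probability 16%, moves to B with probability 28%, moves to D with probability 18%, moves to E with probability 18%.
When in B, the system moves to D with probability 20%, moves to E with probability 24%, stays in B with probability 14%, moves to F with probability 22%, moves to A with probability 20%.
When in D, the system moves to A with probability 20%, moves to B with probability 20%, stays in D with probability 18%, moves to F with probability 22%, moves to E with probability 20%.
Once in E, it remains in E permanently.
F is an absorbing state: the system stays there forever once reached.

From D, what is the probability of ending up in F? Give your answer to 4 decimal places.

Let h(s) be the probability of absorption at F starting from transient state s. Then h(F) = 1 and h(E) = 0. By first-step analysis:
h(A) = 0.16·h(A) + 0.28·h(B) + 0.18·h(D) + 0.18·0 + 0.2·1
h(B) = 0.2·h(A) + 0.14·h(B) + 0.2·h(D) + 0.24·0 + 0.22·1
h(D) = 0.2·h(A) + 0.2·h(B) + 0.18·h(D) + 0.2·0 + 0.22·1
Solving: h(A) = 0.5132, h(B) = 0.4947, h(D) = 0.5141.
Starting from D, the probability is 0.5141.

0.5141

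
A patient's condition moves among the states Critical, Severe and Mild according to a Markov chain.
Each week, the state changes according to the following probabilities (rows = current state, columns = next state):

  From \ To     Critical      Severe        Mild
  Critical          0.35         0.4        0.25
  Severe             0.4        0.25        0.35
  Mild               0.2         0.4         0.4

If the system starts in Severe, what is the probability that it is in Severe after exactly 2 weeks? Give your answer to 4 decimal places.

Sum over the intermediate state after 1 week:
P = P(Severe→Critical)·P(Critical→Severe) + P(Severe→Severe)·P(Severe→Severe) + P(Severe→Mild)·P(Mild→Severe)
  = 0.4×0.4 + 0.25×0.25 + 0.35×0.4
  = 0.1600 + 0.0625 + 0.1400 = 0.3625

0.3625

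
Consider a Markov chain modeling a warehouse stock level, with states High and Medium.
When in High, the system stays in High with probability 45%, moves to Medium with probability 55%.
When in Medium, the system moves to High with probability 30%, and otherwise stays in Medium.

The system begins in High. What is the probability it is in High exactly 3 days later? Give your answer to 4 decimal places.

0.3551

Propagate the distribution vector 3 days from High.
After 0 days: (1.0000, 0.0000)
After 1 day: (0.4500, 0.5500)
After 2 days: (0.3675, 0.6325)
After 3 days: (0.3551, 0.6449)
P(in High after 3 days) = 0.3551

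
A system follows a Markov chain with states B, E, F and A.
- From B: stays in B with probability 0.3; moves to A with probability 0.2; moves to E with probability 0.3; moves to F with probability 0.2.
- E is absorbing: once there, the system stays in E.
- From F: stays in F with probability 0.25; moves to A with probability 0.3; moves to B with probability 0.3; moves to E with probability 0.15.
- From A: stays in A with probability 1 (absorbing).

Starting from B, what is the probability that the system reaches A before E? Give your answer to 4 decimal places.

Let h(s) be the probability of absorption at A starting from transient state s. Then h(A) = 1 and h(E) = 0. By first-step analysis:
h(B) = 0.3·h(B) + 0.3·0 + 0.2·h(F) + 0.2·1
h(F) = 0.3·h(B) + 0.15·0 + 0.25·h(F) + 0.3·1
Solving: h(B) = 0.4516, h(F) = 0.5806.
Starting from B, the probability is 0.4516.

0.4516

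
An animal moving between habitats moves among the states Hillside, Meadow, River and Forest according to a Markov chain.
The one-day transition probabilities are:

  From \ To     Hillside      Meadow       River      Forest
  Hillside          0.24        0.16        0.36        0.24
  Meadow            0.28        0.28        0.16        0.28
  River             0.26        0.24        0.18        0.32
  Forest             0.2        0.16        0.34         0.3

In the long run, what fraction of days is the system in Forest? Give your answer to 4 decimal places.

Let the stationary distribution be π with π = πP and π_1 + π_2 + π_3 + π_4 = 1.
π_1 = 0.24·π_1 + 0.28·π_2 + 0.26·π_3 + 0.2·π_4
π_2 = 0.16·π_1 + 0.28·π_2 + 0.24·π_3 + 0.16·π_4
π_3 = 0.36·π_1 + 0.16·π_2 + 0.18·π_3 + 0.34·π_4
Solving with the normalization constraint gives π = (0.2421, 0.2059, 0.2653, 0.2867).
So the stationary probability of Forest is 0.2867.

0.2867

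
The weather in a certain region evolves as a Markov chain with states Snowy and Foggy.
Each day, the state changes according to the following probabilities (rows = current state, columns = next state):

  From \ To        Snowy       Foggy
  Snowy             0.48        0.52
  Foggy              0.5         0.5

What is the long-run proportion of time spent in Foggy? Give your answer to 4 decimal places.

Let the stationary distribution be π with π = πP and π_1 + π_2 = 1.
π_1 = 0.48·π_1 + 0.5·π_2
Solving with the normalization constraint gives π = (0.4902, 0.5098).
So the stationary probability of Foggy is 0.5098.

0.5098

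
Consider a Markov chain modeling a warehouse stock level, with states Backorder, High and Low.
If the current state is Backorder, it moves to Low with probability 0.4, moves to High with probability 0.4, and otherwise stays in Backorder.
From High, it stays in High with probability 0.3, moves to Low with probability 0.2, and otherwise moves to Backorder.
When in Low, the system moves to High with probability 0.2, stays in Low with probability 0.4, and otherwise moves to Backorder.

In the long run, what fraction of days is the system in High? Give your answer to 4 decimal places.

Let the stationary distribution be π with π = πP and π_1 + π_2 + π_3 = 1.
π_1 = 0.2·π_1 + 0.5·π_2 + 0.4·π_3
π_2 = 0.4·π_1 + 0.3·π_2 + 0.2·π_3
Solving with the normalization constraint gives π = (0.3585, 0.3019, 0.3396).
So the stationary probability of High is 0.3019.

0.3019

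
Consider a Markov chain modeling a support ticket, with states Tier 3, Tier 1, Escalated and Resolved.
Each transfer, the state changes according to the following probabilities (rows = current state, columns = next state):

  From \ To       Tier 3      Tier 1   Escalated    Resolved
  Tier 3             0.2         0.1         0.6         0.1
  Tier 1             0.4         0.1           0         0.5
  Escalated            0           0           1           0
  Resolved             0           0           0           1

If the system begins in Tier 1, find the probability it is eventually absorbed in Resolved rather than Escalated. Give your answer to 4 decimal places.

Let h(s) be the probability of absorption at Resolved starting from transient state s. Then h(Resolved) = 1 and h(Escalated) = 0. By first-step analysis:
h(Tier 3) = 0.2·h(Tier 3) + 0.1·h(Tier 1) + 0.6·0 + 0.1·1
h(Tier 1) = 0.4·h(Tier 3) + 0.1·h(Tier 1) + 0.5·1
Solving: h(Tier 3) = 0.2059, h(Tier 1) = 0.6471.
Starting from Tier 1, the probability is 0.6471.

0.6471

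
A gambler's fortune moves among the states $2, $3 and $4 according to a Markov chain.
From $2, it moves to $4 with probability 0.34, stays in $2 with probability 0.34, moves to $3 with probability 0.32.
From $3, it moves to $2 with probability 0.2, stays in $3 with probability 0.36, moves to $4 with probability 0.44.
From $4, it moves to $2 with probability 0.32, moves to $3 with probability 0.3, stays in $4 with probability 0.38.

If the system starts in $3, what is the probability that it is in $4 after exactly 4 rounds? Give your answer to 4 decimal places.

Propagate the distribution vector 4 rounds from $3.
After 0 rounds: (0.0000, 1.0000, 0.0000)
After 1 round: (0.2000, 0.3600, 0.4400)
After 2 rounds: (0.2808, 0.3256, 0.3936)
After 3 rounds: (0.2865, 0.3252, 0.3883)
After 4 rounds: (0.2867, 0.3252, 0.3880)
P(in $4 after 4 rounds) = 0.3880

0.3880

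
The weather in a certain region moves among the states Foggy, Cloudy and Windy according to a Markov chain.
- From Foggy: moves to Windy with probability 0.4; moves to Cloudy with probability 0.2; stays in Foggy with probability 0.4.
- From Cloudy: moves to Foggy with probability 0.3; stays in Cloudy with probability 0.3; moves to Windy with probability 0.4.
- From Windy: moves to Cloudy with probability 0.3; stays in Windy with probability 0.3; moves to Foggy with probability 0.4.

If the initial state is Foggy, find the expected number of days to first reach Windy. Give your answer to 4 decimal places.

2.5000

Let t(s) be the expected number of days to first reach Windy from state s, with t(Windy) = 0. Conditioning on the first day:
t(Foggy) = 1 + 0.4·t(Foggy) + 0.2·t(Cloudy)
t(Cloudy) = 1 + 0.3·t(Foggy) + 0.3·t(Cloudy)
Solving: t(Foggy) = 2.5000, t(Cloudy) = 2.5000.
Expected days from Foggy to Windy: 2.5000.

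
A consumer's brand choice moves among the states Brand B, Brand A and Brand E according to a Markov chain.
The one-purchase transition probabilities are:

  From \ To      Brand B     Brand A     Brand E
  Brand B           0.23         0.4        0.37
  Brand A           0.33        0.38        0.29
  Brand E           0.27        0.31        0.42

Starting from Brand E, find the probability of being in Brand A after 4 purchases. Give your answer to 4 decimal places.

0.3604

Propagate the distribution vector 4 purchases from Brand E.
After 0 purchases: (0.0000, 0.0000, 1.0000)
After 1 purchase: (0.2700, 0.3100, 0.4200)
After 2 purchases: (0.2778, 0.3560, 0.3662)
After 3 purchases: (0.2802, 0.3599, 0.3598)
After 4 purchases: (0.2804, 0.3604, 0.3592)
P(in Brand A after 4 purchases) = 0.3604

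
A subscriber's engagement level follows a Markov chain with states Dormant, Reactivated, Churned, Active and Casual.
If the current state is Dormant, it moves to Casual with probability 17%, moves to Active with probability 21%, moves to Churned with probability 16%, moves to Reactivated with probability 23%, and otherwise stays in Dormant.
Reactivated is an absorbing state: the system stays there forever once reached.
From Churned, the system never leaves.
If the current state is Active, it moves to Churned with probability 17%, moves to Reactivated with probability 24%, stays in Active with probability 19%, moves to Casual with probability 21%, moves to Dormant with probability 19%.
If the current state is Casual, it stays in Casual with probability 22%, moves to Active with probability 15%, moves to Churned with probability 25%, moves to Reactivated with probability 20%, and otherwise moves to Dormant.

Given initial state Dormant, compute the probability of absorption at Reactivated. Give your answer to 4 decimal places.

0.5587

Let h(s) be the probability of absorption at Reactivated starting from transient state s. Then h(Reactivated) = 1 and h(Churned) = 0. By first-step analysis:
h(Dormant) = 0.23·h(Dormant) + 0.23·1 + 0.16·0 + 0.21·h(Active) + 0.17·h(Casual)
h(Active) = 0.19·h(Dormant) + 0.24·1 + 0.17·0 + 0.19·h(Active) + 0.21·h(Casual)
h(Casual) = 0.18·h(Dormant) + 0.2·1 + 0.25·0 + 0.15·h(Active) + 0.22·h(Casual)
Solving: h(Dormant) = 0.5587, h(Active) = 0.5549, h(Casual) = 0.4920.
Starting from Dormant, the probability is 0.5587.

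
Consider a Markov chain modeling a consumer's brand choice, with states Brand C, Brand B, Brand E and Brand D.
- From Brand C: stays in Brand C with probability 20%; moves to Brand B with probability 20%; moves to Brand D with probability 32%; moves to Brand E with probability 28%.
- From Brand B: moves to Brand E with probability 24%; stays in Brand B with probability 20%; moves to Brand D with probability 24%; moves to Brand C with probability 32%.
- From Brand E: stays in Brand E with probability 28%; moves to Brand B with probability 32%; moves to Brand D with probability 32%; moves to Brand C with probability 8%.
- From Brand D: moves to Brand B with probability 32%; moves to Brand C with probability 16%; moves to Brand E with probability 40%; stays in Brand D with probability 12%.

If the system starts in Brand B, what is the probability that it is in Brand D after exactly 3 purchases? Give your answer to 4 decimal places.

Propagate the distribution vector 3 purchases from Brand B.
After 0 purchases: (0.0000, 1.0000, 0.0000, 0.0000)
After 1 purchase: (0.3200, 0.2000, 0.2400, 0.2400)
After 2 purchases: (0.1856, 0.2576, 0.3008, 0.2560)
After 3 purchases: (0.1846, 0.2668, 0.3004, 0.2482)
P(in Brand D after 3 purchases) = 0.2482

0.2482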